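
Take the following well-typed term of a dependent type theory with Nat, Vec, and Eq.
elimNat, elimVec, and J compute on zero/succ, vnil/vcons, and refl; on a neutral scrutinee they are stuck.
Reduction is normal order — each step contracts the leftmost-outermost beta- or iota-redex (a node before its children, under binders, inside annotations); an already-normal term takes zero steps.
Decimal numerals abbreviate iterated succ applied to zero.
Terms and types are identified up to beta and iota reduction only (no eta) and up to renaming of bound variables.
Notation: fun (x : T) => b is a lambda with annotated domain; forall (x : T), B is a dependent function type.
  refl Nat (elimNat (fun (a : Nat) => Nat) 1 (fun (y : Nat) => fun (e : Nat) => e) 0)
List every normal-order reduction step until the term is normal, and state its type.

normal-order reduction:
  refl Nat (elimNat (fun (a : Nat) => Nat) 1 (fun (y : Nat) => fun (e : Nat) => e) 0)
  ~> refl Nat 1
inferred type:
  Eq Nat 1 1


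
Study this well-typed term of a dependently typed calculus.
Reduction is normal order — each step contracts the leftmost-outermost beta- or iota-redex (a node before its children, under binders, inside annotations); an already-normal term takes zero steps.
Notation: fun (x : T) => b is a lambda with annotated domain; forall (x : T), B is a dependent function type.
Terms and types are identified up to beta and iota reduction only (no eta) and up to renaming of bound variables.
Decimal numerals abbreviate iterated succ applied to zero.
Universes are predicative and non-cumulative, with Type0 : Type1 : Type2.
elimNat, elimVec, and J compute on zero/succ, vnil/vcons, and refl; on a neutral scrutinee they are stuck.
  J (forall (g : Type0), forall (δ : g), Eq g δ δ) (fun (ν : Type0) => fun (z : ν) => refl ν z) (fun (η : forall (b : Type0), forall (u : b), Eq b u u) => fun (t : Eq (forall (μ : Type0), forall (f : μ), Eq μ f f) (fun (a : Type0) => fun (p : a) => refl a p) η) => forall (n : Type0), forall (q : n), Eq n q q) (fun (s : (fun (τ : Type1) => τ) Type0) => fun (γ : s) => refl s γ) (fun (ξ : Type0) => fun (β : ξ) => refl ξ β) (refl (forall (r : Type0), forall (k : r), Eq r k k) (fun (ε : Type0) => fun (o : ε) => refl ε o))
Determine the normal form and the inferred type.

resulting normal form:
  fun (g : Type0) => fun (δ : g) => refl g δ
type:
  forall (g : Type0), forall (δ : g), Eq g δ δ
observation: the term reaches its normal form after 2 normal-order steps.


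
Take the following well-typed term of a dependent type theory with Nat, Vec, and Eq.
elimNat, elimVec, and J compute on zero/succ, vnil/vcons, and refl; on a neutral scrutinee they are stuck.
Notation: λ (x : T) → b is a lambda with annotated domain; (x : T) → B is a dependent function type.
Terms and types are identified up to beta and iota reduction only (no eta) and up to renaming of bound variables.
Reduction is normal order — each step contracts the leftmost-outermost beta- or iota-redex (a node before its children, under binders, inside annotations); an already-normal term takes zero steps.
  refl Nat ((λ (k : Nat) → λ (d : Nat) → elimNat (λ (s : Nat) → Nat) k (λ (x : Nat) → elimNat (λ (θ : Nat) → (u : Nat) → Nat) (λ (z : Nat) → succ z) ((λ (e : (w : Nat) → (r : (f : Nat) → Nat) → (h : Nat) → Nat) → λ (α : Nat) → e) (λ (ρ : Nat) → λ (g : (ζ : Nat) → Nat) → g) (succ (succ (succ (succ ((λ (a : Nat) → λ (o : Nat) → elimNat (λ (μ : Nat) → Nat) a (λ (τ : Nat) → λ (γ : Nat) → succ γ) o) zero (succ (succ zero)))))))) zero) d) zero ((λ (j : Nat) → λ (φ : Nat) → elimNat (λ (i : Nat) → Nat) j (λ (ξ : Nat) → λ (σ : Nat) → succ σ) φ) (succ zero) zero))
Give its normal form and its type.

normal form:
  refl Nat (succ zero)
type:
  Eq Nat (succ zero) (succ zero)
observation: the first redex contracted is a beta-redex; the normal form is reached in 10 normal-order steps.


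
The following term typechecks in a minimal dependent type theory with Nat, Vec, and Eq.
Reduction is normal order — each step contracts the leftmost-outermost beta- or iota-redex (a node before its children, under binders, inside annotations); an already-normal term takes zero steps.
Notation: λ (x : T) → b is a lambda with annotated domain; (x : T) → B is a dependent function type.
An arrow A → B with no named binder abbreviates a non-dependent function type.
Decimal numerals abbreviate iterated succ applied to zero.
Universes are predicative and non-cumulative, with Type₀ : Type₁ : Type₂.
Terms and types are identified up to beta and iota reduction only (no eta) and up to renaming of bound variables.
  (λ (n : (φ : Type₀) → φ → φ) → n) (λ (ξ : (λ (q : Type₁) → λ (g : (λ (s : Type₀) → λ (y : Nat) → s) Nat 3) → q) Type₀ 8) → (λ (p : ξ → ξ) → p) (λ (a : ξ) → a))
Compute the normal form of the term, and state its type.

reduced normal form:
  λ (n : Type₀) → λ (φ : n) → φ
inferred type:
  (n : Type₀) → n → n
observation: the leftmost-outermost redex is a beta-redex, and normalization takes 4 steps.


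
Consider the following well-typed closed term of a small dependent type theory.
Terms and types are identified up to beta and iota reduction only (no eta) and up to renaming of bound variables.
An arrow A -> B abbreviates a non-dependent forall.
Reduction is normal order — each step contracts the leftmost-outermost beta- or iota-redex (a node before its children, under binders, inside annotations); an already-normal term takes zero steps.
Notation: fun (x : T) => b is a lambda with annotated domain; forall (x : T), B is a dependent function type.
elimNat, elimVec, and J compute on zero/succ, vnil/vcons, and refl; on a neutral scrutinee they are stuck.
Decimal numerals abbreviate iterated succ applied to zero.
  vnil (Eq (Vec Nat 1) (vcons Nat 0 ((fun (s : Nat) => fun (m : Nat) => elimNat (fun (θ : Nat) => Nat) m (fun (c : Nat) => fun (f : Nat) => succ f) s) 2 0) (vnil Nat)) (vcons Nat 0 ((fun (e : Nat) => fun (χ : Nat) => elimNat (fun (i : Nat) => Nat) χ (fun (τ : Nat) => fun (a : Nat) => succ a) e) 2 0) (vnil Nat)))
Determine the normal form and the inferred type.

resulting normal form:
  vnil (Eq (Vec Nat 1) (vcons Nat 0 2 (vnil Nat)) (vcons Nat 0 2 (vnil Nat)))
the term's type:
  Vec (Eq (Vec Nat 1) (vcons Nat 0 2 (vnil Nat)) (vcons Nat 0 2 (vnil Nat))) 0
observation: contracting a beta-redex first, the term normalizes in 18 steps.


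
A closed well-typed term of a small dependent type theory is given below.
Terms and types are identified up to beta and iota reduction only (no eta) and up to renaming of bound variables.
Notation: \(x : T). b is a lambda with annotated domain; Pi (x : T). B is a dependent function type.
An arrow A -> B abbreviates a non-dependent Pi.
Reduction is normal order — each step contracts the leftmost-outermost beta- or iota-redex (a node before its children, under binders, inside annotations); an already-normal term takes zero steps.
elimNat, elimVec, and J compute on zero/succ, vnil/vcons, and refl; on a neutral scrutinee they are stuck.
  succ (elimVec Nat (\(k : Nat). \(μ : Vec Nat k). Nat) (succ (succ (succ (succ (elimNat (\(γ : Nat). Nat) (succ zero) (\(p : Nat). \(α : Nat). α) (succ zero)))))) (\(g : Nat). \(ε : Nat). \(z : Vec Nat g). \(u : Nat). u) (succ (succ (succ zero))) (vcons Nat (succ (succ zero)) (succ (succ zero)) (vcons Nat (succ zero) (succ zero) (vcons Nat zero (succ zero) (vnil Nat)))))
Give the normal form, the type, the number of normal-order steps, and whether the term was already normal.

normal form:
  succ (succ (succ (succ (succ (succ zero)))))
inferred type:
  Nat
normal-order step count: 20
term was already normal: no
first redex: an elimVec iota-redex


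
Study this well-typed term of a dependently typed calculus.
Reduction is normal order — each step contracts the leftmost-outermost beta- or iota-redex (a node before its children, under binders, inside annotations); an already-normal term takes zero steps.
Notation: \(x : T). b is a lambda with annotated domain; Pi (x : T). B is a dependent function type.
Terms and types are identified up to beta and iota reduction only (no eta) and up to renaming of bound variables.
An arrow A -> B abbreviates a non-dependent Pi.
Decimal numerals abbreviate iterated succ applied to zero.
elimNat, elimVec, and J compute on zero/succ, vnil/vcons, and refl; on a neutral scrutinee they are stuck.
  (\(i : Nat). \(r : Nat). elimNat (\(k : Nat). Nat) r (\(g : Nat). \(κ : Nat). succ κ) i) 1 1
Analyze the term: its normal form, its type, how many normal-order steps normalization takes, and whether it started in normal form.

resulting normal form:
  2
type:
  Nat
reduction steps (normal order): 6
already normal: no
first redex: a beta-redex


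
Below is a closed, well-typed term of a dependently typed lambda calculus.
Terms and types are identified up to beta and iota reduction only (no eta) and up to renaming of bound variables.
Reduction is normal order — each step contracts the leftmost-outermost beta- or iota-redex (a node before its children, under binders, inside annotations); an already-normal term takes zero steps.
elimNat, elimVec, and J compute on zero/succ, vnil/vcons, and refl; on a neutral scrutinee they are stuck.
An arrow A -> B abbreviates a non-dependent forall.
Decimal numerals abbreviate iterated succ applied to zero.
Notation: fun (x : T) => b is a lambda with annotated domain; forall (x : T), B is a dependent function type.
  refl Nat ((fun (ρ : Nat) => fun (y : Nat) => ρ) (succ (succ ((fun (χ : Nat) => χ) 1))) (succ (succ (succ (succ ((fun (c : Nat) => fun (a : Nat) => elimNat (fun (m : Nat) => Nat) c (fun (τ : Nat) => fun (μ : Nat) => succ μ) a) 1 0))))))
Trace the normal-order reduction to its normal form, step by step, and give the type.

reduction (normal order):
  refl Nat ((fun (ρ : Nat) => fun (y : Nat) => ρ) (succ (succ ((fun (χ : Nat) => χ) 1))) (succ (succ (succ (succ ((fun (c : Nat) => fun (a : Nat) => elimNat (fun (m : Nat) => Nat) c (fun (τ : Nat) => fun (μ : Nat) => succ μ) a) 1 0))))))
  ~> refl Nat ((fun (ρ : Nat) => succ (succ ((fun (y : Nat) => y) 1))) (succ (succ (succ (succ ((fun (χ : Nat) => fun (c : Nat) => elimNat (fun (a : Nat) => Nat) χ (fun (m : Nat) => fun (τ : Nat) => succ τ) c) 1 0))))))
  ~> refl Nat (succ (succ ((fun (ρ : Nat) => ρ) 1)))
  ~> refl Nat 3
type:
  Eq Nat 3 3


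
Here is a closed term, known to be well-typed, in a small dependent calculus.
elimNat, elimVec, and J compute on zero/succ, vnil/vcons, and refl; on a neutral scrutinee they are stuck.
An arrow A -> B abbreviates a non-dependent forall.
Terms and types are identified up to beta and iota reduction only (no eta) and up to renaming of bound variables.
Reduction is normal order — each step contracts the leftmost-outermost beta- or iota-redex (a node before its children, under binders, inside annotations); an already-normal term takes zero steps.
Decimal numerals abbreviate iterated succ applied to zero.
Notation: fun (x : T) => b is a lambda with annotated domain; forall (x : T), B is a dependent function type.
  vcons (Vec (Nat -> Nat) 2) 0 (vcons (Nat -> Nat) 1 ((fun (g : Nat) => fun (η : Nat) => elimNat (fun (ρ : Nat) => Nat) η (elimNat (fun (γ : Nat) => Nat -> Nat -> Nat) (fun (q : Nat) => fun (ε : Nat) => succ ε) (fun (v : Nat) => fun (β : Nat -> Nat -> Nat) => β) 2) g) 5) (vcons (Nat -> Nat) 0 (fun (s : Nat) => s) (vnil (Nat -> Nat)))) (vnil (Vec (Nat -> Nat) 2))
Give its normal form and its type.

reduced normal form:
  vcons (Vec (Nat -> Nat) 2) 0 (vcons (Nat -> Nat) 1 (fun (g : Nat) => succ (succ (succ (succ (succ g))))) (vcons (Nat -> Nat) 0 (fun (η : Nat) => η) (vnil (Nat -> Nat)))) (vnil (Vec (Nat -> Nat) 2))
the term's type:
  Vec (Vec (Nat -> Nat) 2) 1
observation: contracting a beta-redex first, the term normalizes in 52 steps.


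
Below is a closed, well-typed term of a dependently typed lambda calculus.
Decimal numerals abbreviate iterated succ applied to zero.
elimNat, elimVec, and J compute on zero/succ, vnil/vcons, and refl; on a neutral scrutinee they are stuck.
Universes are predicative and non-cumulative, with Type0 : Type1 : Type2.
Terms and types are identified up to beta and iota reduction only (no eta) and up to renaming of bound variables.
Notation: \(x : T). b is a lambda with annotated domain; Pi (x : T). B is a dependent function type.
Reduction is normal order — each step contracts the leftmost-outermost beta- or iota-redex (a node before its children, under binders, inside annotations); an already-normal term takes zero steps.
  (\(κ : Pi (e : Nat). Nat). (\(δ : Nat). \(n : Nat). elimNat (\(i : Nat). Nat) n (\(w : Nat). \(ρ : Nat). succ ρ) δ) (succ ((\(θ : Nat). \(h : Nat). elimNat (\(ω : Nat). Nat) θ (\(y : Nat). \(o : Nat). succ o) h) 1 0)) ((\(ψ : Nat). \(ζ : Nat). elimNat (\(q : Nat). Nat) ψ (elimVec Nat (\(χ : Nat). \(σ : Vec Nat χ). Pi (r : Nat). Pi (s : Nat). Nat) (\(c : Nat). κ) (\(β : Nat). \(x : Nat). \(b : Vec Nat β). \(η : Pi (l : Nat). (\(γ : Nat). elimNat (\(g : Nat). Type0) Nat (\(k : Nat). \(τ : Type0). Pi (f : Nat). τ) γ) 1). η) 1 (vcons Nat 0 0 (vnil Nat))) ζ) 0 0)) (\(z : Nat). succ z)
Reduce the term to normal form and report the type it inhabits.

resulting normal form:
  2
type:
  Nat
observation: 16 normal-order steps normalize the term, beginning with a beta-redex.


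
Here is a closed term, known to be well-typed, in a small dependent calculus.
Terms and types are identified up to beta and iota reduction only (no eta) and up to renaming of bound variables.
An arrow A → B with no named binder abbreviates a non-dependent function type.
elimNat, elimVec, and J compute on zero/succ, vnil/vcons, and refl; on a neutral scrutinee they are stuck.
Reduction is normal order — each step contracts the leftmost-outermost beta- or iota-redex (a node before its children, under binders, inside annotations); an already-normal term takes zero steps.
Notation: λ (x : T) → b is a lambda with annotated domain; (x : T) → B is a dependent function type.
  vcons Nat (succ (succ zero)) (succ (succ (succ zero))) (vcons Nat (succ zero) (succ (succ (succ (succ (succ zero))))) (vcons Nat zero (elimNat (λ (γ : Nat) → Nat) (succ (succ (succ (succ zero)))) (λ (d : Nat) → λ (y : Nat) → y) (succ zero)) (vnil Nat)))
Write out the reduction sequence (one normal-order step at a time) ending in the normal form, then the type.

normal-order reduction:
  vcons Nat (succ (succ zero)) (succ (succ (succ zero))) (vcons Nat (succ zero) (succ (succ (succ (succ (succ zero))))) (vcons Nat zero (elimNat (λ (γ : Nat) → Nat) (succ (succ (succ (succ zero)))) (λ (d : Nat) → λ (y : Nat) → y) (succ zero)) (vnil Nat)))
  ~> vcons Nat (succ (succ zero)) (succ (succ (succ zero))) (vcons Nat (succ zero) (succ (succ (succ (succ (succ zero))))) (vcons Nat zero ((λ (γ : Nat) → λ (d : Nat) → d) zero (elimNat (λ (y : Nat) → Nat) (succ (succ (succ (succ zero)))) (λ (θ : Nat) → λ (z : Nat) → z) zero)) (vnil Nat)))
  ~> vcons Nat (succ (succ zero)) (succ (succ (succ zero))) (vcons Nat (succ zero) (succ (succ (succ (succ (succ zero))))) (vcons Nat zero ((λ (γ : Nat) → γ) (elimNat (λ (d : Nat) → Nat) (succ (succ (succ (succ zero)))) (λ (y : Nat) → λ (θ : Nat) → θ) zero)) (vnil Nat)))
  ~> vcons Nat (succ (succ zero)) (succ (succ (succ zero))) (vcons Nat (succ zero) (succ (succ (succ (succ (succ zero))))) (vcons Nat zero (elimNat (λ (γ : Nat) → Nat) (succ (succ (succ (succ zero)))) (λ (d : Nat) → λ (y : Nat) → y) zero) (vnil Nat)))
  ~> vcons Nat (succ (succ zero)) (succ (succ (succ zero))) (vcons Nat (succ zero) (succ (succ (succ (succ (succ zero))))) (vcons Nat zero (succ (succ (succ (succ zero)))) (vnil Nat)))
inferred type:
  Vec Nat (succ (succ (succ zero)))


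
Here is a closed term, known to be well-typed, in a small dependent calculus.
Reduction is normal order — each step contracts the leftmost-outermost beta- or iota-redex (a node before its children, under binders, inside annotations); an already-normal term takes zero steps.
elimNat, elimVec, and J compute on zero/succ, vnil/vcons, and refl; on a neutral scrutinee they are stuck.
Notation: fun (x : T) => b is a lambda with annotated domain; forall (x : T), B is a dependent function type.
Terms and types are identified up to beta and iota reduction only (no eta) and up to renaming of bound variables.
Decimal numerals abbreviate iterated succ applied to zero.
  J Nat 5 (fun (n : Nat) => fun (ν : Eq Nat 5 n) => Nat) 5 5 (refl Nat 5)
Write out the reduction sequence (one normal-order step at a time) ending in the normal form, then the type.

normal-order reduction sequence:
  J Nat 5 (fun (n : Nat) => fun (ν : Eq Nat 5 n) => Nat) 5 5 (refl Nat 5)
  ~> 5
type:
  Nat


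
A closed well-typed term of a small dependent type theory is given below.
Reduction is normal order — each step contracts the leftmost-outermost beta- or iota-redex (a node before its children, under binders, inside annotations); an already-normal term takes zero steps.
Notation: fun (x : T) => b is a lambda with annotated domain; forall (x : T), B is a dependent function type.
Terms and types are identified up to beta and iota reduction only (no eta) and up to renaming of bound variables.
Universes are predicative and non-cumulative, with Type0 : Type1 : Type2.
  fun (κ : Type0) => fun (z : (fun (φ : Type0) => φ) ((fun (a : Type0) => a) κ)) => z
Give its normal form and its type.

resulting normal form:
  fun (κ : Type0) => fun (z : κ) => z
the term's type:
  forall (κ : Type0), forall (z : κ), κ
observation: the first redex contracted is a beta-redex; the normal form is reached in 2 normal-order steps.


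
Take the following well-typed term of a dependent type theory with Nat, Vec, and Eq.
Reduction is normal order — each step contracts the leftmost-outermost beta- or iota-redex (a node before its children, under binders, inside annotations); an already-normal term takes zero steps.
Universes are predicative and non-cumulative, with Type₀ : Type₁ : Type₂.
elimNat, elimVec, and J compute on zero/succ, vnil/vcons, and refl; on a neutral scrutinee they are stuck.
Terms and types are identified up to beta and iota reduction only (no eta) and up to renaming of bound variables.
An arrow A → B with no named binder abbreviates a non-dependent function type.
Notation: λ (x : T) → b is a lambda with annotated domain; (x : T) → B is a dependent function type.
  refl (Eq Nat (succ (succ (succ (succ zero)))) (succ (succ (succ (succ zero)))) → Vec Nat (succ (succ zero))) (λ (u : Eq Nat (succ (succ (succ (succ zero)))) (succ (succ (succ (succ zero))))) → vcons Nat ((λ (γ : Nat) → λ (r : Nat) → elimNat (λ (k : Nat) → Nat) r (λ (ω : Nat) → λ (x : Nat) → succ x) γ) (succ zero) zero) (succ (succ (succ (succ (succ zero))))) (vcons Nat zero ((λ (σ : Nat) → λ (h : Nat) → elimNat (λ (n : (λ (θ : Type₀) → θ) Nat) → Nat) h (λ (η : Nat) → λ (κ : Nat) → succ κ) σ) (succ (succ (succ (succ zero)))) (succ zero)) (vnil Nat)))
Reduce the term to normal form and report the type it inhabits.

resulting normal form:
  refl (Eq Nat (succ (succ (succ (succ zero)))) (succ (succ (succ (succ zero)))) → Vec Nat (succ (succ zero))) (λ (u : Eq Nat (succ (succ (succ (succ zero)))) (succ (succ (succ (succ zero))))) → vcons Nat (succ zero) (succ (succ (succ (succ (succ zero))))) (vcons Nat zero (succ (succ (succ (succ (succ zero))))) (vnil Nat)))
type:
  Eq (Eq Nat (succ (succ (succ (succ zero)))) (succ (succ (succ (succ zero)))) → Vec Nat (succ (succ zero))) (λ (u : Eq Nat (succ (succ (succ (succ zero)))) (succ (succ (succ (succ zero))))) → vcons Nat (succ zero) (succ (succ (succ (succ (succ zero))))) (vcons Nat zero (succ (succ (succ (succ (succ zero))))) (vnil Nat))) (λ (γ : Eq Nat (succ (succ (succ (succ zero)))) (succ (succ (succ (succ zero))))) → vcons Nat (succ zero) (succ (succ (succ (succ (succ zero))))) (vcons Nat zero (succ (succ (succ (succ (succ zero))))) (vnil Nat)))
observation: contracting a beta-redex first, the term normalizes in 21 steps.


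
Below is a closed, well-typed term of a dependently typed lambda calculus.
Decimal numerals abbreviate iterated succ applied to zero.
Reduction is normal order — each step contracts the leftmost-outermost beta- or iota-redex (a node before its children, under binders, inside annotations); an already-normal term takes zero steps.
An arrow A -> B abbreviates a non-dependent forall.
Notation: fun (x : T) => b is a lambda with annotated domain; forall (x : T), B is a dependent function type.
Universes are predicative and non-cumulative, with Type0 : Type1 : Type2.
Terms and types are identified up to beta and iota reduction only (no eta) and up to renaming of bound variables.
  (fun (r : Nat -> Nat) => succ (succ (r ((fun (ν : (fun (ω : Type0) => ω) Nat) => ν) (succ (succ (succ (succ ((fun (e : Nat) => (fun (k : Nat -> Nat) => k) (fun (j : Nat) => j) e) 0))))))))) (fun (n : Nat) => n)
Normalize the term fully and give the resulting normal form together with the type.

resulting normal form:
  6
type:
  Nat
observation: the first redex contracted is a beta-redex; the normal form is reached in 6 normal-order steps.


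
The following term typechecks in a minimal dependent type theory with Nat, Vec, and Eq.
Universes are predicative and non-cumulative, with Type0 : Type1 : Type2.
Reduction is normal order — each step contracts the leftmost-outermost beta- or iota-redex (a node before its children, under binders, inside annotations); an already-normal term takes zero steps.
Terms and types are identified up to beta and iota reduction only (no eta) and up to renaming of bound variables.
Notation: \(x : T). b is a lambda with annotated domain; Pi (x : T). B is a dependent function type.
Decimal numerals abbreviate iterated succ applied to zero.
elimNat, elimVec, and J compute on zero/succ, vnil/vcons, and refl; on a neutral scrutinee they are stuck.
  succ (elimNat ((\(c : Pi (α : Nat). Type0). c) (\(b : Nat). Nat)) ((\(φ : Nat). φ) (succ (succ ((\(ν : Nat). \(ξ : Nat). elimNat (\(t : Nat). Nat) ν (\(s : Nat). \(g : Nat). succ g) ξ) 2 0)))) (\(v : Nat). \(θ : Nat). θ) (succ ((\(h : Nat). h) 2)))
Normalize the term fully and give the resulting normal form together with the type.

normal form:
  5
inferred type:
  Nat
observation: the term reaches its normal form after 16 normal-order steps.


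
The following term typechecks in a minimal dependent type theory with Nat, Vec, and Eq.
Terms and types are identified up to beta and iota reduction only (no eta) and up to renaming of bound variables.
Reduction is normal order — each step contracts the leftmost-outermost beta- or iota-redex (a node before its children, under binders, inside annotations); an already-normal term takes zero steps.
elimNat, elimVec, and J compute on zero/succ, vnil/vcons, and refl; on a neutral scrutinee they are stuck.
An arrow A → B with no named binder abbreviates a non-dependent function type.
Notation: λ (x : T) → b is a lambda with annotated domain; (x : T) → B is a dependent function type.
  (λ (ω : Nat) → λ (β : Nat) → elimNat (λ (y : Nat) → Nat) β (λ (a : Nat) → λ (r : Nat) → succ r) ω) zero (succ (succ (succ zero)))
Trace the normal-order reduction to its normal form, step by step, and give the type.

normal-order reduction sequence:
  (λ (ω : Nat) → λ (β : Nat) → elimNat (λ (y : Nat) → Nat) β (λ (a : Nat) → λ (r : Nat) → succ r) ω) zero (succ (succ (succ zero)))
  ~> (λ (ω : Nat) → elimNat (λ (β : Nat) → Nat) ω (λ (y : Nat) → λ (a : Nat) → succ a) zero) (succ (succ (succ zero)))
  ~> elimNat (λ (ω : Nat) → Nat) (succ (succ (succ zero))) (λ (β : Nat) → λ (y : Nat) → succ y) zero
  ~> succ (succ (succ zero))
the term's type:
  Nat


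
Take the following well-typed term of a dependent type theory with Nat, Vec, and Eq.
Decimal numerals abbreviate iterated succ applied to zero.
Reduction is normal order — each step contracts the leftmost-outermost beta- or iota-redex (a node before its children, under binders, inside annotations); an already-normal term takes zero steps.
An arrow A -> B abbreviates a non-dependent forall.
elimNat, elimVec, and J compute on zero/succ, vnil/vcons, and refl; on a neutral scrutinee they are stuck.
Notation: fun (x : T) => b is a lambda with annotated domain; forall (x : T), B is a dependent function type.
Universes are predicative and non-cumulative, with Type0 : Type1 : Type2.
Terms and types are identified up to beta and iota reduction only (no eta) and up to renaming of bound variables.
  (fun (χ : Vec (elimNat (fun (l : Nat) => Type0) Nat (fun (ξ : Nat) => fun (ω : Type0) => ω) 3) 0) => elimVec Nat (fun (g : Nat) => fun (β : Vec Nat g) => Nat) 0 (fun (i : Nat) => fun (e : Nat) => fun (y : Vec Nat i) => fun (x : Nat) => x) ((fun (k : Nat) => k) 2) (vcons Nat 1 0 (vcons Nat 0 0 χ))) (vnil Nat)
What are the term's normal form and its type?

normal form:
  0
type:
  Nat


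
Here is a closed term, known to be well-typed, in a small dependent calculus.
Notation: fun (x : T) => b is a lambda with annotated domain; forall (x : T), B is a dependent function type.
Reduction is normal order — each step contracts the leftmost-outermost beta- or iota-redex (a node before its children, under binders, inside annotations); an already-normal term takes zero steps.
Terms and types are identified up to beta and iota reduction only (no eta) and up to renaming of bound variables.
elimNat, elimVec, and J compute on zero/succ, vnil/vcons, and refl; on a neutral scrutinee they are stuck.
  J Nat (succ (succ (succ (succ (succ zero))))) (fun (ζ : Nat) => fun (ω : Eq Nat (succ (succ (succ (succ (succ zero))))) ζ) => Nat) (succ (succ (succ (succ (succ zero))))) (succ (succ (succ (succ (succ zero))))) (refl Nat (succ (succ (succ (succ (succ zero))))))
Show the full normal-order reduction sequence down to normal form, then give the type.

normal-order reduction sequence:
  J Nat (succ (succ (succ (succ (succ zero))))) (fun (ζ : Nat) => fun (ω : Eq Nat (succ (succ (succ (succ (succ zero))))) ζ) => Nat) (succ (succ (succ (succ (succ zero))))) (succ (succ (succ (succ (succ zero))))) (refl Nat (succ (succ (succ (succ (succ zero))))))
  ~> succ (succ (succ (succ (succ zero))))
inferred type:
  Nat


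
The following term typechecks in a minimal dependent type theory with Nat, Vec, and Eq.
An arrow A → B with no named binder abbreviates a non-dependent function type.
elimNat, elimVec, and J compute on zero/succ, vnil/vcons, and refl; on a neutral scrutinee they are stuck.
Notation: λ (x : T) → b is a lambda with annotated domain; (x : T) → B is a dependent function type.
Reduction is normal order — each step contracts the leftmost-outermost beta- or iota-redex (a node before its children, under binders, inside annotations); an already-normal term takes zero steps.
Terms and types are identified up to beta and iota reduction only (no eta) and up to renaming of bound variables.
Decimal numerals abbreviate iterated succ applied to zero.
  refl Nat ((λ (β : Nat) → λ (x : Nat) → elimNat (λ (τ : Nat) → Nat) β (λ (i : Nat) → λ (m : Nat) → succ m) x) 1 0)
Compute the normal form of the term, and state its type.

normal form:
  refl Nat 1
inferred type:
  Eq Nat 1 1


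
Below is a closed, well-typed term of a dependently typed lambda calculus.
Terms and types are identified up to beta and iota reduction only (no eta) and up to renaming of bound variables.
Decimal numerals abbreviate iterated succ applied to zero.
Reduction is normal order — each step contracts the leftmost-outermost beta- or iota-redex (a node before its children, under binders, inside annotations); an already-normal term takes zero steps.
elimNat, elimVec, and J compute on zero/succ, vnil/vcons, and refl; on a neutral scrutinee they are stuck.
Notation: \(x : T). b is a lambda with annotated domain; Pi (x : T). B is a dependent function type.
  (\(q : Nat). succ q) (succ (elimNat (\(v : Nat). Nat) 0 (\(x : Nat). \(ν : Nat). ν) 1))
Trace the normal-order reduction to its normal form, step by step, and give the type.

normal-order reduction sequence:
  (\(q : Nat). succ q) (succ (elimNat (\(v : Nat). Nat) 0 (\(x : Nat). \(ν : Nat). ν) 1))
  ~> succ (succ (elimNat (\(q : Nat). Nat) 0 (\(v : Nat). \(x : Nat). x) 1))
  ~> succ (succ ((\(q : Nat). \(v : Nat). v) 0 (elimNat (\(x : Nat). Nat) 0 (\(ν : Nat). \(h : Nat). h) 0)))
  ~> succ (succ ((\(q : Nat). q) (elimNat (\(v : Nat). Nat) 0 (\(x : Nat). \(ν : Nat). ν) 0)))
  ~> succ (succ (elimNat (\(q : Nat). Nat) 0 (\(v : Nat). \(x : Nat). x) 0))
  ~> 2
inferred type:
  Nat


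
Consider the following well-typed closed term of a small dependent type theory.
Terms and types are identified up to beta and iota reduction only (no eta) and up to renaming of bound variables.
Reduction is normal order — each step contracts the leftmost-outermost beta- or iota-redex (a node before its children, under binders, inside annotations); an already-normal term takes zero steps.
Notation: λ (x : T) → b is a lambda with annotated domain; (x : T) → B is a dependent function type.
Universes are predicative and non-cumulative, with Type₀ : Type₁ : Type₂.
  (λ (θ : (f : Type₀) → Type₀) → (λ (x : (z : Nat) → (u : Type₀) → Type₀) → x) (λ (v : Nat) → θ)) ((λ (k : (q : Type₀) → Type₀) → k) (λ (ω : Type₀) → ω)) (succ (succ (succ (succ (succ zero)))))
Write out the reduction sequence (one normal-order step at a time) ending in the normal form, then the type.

reduction (normal order):
  (λ (θ : (f : Type₀) → Type₀) → (λ (x : (z : Nat) → (u : Type₀) → Type₀) → x) (λ (v : Nat) → θ)) ((λ (k : (q : Type₀) → Type₀) → k) (λ (ω : Type₀) → ω)) (succ (succ (succ (succ (succ zero)))))
  ~> (λ (θ : (f : Nat) → (x : Type₀) → Type₀) → θ) (λ (z : Nat) → (λ (u : (v : Type₀) → Type₀) → u) (λ (k : Type₀) → k)) (succ (succ (succ (succ (succ zero)))))
  ~> (λ (θ : Nat) → (λ (f : (x : Type₀) → Type₀) → f) (λ (z : Type₀) → z)) (succ (succ (succ (succ (succ zero)))))
  ~> (λ (θ : (f : Type₀) → Type₀) → θ) (λ (x : Type₀) → x)
  ~> λ (θ : Type₀) → θ
inferred type:
  (θ : Type₀) → Type₀


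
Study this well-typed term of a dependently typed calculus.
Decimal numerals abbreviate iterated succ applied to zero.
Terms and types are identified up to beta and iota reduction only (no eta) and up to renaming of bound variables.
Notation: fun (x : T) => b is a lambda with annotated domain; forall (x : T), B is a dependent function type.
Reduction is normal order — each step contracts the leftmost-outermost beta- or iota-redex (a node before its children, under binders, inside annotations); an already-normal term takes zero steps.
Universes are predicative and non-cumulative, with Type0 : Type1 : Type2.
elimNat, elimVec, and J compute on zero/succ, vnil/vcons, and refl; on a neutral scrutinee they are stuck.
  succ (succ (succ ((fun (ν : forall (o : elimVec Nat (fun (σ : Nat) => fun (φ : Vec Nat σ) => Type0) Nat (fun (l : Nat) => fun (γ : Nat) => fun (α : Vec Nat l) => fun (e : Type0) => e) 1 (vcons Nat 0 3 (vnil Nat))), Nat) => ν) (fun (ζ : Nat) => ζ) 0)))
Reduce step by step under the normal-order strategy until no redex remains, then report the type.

reduction (normal order):
  succ (succ (succ ((fun (ν : forall (o : elimVec Nat (fun (σ : Nat) => fun (φ : Vec Nat σ) => Type0) Nat (fun (l : Nat) => fun (γ : Nat) => fun (α : Vec Nat l) => fun (e : Type0) => e) 1 (vcons Nat 0 3 (vnil Nat))), Nat) => ν) (fun (ζ : Nat) => ζ) 0)))
  ~> succ (succ (succ ((fun (ν : Nat) => ν) 0)))
  ~> 3
the term's type:
  Nat


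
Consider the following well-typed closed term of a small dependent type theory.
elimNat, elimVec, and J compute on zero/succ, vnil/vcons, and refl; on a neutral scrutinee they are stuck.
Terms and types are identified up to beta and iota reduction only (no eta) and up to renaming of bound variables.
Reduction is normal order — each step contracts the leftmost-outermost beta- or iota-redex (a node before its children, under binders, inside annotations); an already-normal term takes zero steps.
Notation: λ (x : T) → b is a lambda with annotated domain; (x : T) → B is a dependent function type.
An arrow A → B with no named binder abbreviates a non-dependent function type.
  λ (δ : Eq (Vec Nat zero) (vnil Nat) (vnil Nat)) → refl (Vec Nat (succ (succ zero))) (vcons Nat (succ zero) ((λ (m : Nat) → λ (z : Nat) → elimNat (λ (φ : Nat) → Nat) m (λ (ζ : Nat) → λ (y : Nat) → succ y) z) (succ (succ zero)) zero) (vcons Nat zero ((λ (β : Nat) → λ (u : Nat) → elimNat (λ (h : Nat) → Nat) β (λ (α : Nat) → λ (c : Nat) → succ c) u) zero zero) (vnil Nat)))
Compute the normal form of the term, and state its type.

reduced normal form:
  λ (δ : Eq (Vec Nat zero) (vnil Nat) (vnil Nat)) → refl (Vec Nat (succ (succ zero))) (vcons Nat (succ zero) (succ (succ zero)) (vcons Nat zero zero (vnil Nat)))
type:
  Eq (Vec Nat zero) (vnil Nat) (vnil Nat) → Eq (Vec Nat (succ (succ zero))) (vcons Nat (succ zero) (succ (succ zero)) (vcons Nat zero zero (vnil Nat))) (vcons Nat (succ zero) (succ (succ zero)) (vcons Nat zero zero (vnil Nat)))
observation: normalization takes exactly 6 steps under the normal-order strategy.


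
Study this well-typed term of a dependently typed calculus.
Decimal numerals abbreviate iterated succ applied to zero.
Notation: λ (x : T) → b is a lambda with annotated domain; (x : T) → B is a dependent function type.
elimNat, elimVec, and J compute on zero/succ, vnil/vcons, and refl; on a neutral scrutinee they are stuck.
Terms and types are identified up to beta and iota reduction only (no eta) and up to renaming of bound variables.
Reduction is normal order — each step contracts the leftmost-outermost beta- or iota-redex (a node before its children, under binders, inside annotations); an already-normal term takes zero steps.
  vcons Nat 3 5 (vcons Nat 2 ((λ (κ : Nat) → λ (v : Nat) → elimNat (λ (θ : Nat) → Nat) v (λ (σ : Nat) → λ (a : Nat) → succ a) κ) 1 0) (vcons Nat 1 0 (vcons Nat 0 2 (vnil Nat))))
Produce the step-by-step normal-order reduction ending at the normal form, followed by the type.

reduction (normal order):
  vcons Nat 3 5 (vcons Nat 2 ((λ (κ : Nat) → λ (v : Nat) → elimNat (λ (θ : Nat) → Nat) v (λ (σ : Nat) → λ (a : Nat) → succ a) κ) 1 0) (vcons Nat 1 0 (vcons Nat 0 2 (vnil Nat))))
  ~> vcons Nat 3 5 (vcons Nat 2 ((λ (κ : Nat) → elimNat (λ (v : Nat) → Nat) κ (λ (θ : Nat) → λ (σ : Nat) → succ σ) 1) 0) (vcons Nat 1 0 (vcons Nat 0 2 (vnil Nat))))
  ~> vcons Nat 3 5 (vcons Nat 2 (elimNat (λ (κ : Nat) → Nat) 0 (λ (v : Nat) → λ (θ : Nat) → succ θ) 1) (vcons Nat 1 0 (vcons Nat 0 2 (vnil Nat))))
  ~> vcons Nat 3 5 (vcons Nat 2 ((λ (κ : Nat) → λ (v : Nat) → succ v) 0 (elimNat (λ (θ : Nat) → Nat) 0 (λ (σ : Nat) → λ (a : Nat) → succ a) 0)) (vcons Nat 1 0 (vcons Nat 0 2 (vnil Nat))))
  ~> vcons Nat 3 5 (vcons Nat 2 ((λ (κ : Nat) → succ κ) (elimNat (λ (v : Nat) → Nat) 0 (λ (θ : Nat) → λ (σ : Nat) → succ σ) 0)) (vcons Nat 1 0 (vcons Nat 0 2 (vnil Nat))))
  ~> vcons Nat 3 5 (vcons Nat 2 (succ (elimNat (λ (κ : Nat) → Nat) 0 (λ (v : Nat) → λ (θ : Nat) → succ θ) 0)) (vcons Nat 1 0 (vcons Nat 0 2 (vnil Nat))))
  ~> vcons Nat 3 5 (vcons Nat 2 1 (vcons Nat 1 0 (vcons Nat 0 2 (vnil Nat))))
type:
  Vec Nat 4


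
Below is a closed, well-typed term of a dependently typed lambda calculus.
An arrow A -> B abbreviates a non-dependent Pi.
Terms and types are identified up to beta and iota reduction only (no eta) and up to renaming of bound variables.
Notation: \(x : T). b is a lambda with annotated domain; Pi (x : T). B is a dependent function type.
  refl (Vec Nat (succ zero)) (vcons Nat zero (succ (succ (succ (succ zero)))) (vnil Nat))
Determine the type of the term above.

type:
  Eq (Vec Nat (succ zero)) (vcons Nat zero (succ (succ (succ (succ zero)))) (vnil Nat)) (vcons Nat zero (succ (succ (succ (succ zero)))) (vnil Nat))


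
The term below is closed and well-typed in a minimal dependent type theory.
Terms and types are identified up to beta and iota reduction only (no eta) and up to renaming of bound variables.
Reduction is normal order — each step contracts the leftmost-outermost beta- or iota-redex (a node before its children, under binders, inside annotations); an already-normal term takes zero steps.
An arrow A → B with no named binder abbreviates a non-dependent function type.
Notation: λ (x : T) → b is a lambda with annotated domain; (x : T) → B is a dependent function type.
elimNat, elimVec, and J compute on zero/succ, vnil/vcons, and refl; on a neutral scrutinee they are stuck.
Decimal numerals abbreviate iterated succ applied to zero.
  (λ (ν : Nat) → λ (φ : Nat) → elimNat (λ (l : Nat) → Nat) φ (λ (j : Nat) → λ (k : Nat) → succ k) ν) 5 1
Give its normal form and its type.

resulting normal form:
  6
inferred type:
  Nat
observation: normalization takes exactly 18 steps under the normal-order strategy.


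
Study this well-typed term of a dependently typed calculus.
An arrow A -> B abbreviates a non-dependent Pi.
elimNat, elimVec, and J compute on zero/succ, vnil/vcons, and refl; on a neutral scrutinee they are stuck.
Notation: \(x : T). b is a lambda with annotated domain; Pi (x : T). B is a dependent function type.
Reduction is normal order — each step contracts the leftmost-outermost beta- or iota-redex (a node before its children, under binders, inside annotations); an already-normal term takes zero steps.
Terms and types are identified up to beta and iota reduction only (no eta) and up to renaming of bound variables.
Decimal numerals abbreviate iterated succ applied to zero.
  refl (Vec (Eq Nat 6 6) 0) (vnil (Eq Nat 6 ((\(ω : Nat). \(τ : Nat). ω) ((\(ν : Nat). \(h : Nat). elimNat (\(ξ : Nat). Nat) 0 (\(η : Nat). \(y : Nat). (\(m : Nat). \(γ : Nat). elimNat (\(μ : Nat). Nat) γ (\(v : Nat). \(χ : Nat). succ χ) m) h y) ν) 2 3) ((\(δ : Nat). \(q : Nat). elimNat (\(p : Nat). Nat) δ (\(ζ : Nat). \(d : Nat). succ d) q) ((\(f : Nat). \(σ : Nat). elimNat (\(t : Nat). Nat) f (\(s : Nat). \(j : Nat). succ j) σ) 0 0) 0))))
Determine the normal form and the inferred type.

reduced normal form:
  refl (Vec (Eq Nat 6 6) 0) (vnil (Eq Nat 6 6))
the term's type:
  Eq (Vec (Eq Nat 6 6) 0) (vnil (Eq Nat 6 6)) (vnil (Eq Nat 6 6))


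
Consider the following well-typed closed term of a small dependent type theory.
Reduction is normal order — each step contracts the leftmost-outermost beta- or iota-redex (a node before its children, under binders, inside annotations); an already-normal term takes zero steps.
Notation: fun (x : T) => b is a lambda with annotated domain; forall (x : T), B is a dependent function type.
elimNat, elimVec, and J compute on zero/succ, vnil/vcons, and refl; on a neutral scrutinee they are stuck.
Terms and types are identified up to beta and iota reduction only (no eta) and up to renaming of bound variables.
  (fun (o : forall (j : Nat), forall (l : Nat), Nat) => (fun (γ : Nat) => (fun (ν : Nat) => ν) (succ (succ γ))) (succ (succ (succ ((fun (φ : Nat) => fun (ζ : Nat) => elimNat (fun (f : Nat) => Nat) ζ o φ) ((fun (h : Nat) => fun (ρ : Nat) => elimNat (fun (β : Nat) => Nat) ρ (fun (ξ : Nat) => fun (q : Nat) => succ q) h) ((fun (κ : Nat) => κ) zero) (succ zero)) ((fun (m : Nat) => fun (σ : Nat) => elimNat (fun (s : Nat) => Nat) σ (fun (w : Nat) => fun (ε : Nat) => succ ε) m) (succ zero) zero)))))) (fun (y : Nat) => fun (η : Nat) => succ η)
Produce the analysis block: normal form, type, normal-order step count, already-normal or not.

resulting normal form:
  succ (succ (succ (succ (succ (succ (succ zero))))))
the term's type:
  Nat
normal-order step count: 19
term was already normal: no
first contracted redex: a beta-redex


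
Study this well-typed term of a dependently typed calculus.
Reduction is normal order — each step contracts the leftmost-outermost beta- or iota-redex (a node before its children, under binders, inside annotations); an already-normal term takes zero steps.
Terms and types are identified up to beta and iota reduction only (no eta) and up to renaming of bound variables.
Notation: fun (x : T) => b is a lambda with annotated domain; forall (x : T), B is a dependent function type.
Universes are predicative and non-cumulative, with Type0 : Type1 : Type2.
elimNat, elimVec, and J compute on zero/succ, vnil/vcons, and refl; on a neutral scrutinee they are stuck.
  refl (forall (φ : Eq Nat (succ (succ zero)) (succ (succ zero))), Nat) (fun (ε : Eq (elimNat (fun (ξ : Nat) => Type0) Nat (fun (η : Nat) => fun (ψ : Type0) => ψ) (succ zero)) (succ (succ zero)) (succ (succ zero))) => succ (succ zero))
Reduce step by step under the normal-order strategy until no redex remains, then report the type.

reduction (normal order):
  refl (forall (φ : Eq Nat (succ (succ zero)) (succ (succ zero))), Nat) (fun (ε : Eq (elimNat (fun (ξ : Nat) => Type0) Nat (fun (η : Nat) => fun (ψ : Type0) => ψ) (succ zero)) (succ (succ zero)) (succ (succ zero))) => succ (succ zero))
  ~> refl (forall (φ : Eq Nat (succ (succ zero)) (succ (succ zero))), Nat) (fun (ε : Eq ((fun (ξ : Nat) => fun (η : Type0) => η) zero (elimNat (fun (ψ : Nat) => Type0) Nat (fun (β : Nat) => fun (ζ : Type0) => ζ) zero)) (succ (succ zero)) (succ (succ zero))) => succ (succ zero))
  ~> refl (forall (φ : Eq Nat (succ (succ zero)) (succ (succ zero))), Nat) (fun (ε : Eq ((fun (ξ : Type0) => ξ) (elimNat (fun (η : Nat) => Type0) Nat (fun (ψ : Nat) => fun (β : Type0) => β) zero)) (succ (succ zero)) (succ (succ zero))) => succ (succ zero))
  ~> refl (forall (φ : Eq Nat (succ (succ zero)) (succ (succ zero))), Nat) (fun (ε : Eq (elimNat (fun (ξ : Nat) => Type0) Nat (fun (η : Nat) => fun (ψ : Type0) => ψ) zero) (succ (succ zero)) (succ (succ zero))) => succ (succ zero))
  ~> refl (forall (φ : Eq Nat (succ (succ zero)) (succ (succ zero))), Nat) (fun (ε : Eq Nat (succ (succ zero)) (succ (succ zero))) => succ (succ zero))
the term's type:
  Eq (forall (φ : Eq Nat (succ (succ zero)) (succ (succ zero))), Nat) (fun (ε : Eq Nat (succ (succ zero)) (succ (succ zero))) => succ (succ zero)) (fun (ξ : Eq Nat (succ (succ zero)) (succ (succ zero))) => succ (succ zero))
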